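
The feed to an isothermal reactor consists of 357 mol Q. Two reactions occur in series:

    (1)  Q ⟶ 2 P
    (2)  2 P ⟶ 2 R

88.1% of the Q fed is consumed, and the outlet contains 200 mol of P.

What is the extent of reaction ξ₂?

Conversion of Q: Q consumed = 1ξ₁ = 0.881 × 357 → ξ₁ = 314.5 mol.
P balance: n_P = 0 + 2ξ₁ − 2ξ₂ = 200 → ξ₂ = (2·314.5 − 200)/2 = 214.5 mol.
Outlet amounts (n = n₀ + Σ ν·ξ):
  Q: 357 − 1(314.5) = 42.48
  P: 0 + 2(314.5) − 2(214.5) = 200
  R: 0 + 2(214.5) = 429

ξ₂ = 215 mol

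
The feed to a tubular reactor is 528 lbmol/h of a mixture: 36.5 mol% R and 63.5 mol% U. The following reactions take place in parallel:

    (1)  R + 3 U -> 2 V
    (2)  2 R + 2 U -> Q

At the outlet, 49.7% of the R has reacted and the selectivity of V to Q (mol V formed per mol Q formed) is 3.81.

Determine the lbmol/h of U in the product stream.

Conversion of R: R consumed = 0.497 × 192.7 = 95.78 lbmol/h = 1ξ₁ + 2ξ₂.
Selectivity: 2ξ₁ / (1ξ₂) = 3.81 → ξ₁ = 1.905 ξ₂.
Substitute: (1·1.905 + 2) ξ₂ = 95.78 → ξ₂ = 24.53 lbmol/h, ξ₁ = 46.73 lbmol/h.
Outlet amounts (n = n₀ + Σ ν·ξ):
  R: 192.7 − 1(46.73) − 2(24.53) = 96.94
  U: 335.3 − 3(46.73) − 2(24.53) = 146
  V: 0 + 2(46.73) = 93.45
  Q: 0 + 1(24.53) = 24.53

146 lbmol/h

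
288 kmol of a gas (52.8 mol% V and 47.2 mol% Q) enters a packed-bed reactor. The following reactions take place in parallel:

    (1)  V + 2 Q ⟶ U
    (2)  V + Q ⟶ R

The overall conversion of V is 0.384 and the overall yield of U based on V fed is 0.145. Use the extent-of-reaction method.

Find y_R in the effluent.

Yield of U: 1ξ₁ / 152.1 = 0.145 → ξ₁ = 22.05 kmol.
Conversion of V: 1ξ₁ + 1ξ₂ = 0.384 × 152.1 = 58.39 → ξ₂ = 36.34 kmol.
Outlet amounts (n = n₀ + Σ ν·ξ):
  V: 152.1 − 1(22.05) − 1(36.34) = 93.67
  Q: 135.9 − 2(22.05) − 1(36.34) = 55.49
  U: 0 + 1(22.05) = 22.05
  R: 0 + 1(36.34) = 36.34
Total out = 207.6 kmol; y_R = 36.34 / 207.6 = 0.1751.

0.175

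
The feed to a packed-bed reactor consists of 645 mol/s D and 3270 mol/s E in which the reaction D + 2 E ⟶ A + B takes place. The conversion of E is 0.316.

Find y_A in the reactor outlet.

0.152

E reacted = 0.316 × 3270 = 1033 mol/s; ν_E = −2, so ξ = 1033/2 = 516.7 mol/s.
Outlet amounts (n = n₀ + ν ξ):
  D: 645 − 1(516.7) = 128.3
  E: 3270 − 2(516.7) = 2237
  A: 0 + 1(516.7) = 516.7
  B: 0 + 1(516.7) = 516.7
Total out = 3398 mol/s; y_A = 516.7 / 3398 = 0.152.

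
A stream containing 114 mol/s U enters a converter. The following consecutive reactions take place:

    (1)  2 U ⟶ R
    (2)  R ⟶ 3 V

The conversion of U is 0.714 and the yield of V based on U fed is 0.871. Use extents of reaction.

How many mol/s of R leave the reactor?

Conversion of U: U consumed = 2ξ₁ = 0.714 × 114 → ξ₁ = 40.7 mol/s.
Yield of V: 3ξ₂ / 114 = 0.871 → ξ₂ = 33.1 mol/s.
Outlet amounts (n = n₀ + Σ ν·ξ):
  U: 114 − 2(40.7) = 32.6
  R: 0 + 1(40.7) − 1(33.1) = 7.6
  V: 0 + 3(33.1) = 99.29

7.6 mol/s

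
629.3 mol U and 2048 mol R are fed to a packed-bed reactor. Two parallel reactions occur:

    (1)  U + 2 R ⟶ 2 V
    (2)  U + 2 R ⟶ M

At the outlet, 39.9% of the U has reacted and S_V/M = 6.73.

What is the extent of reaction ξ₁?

Conversion of U: U consumed = 0.399 × 629.3 = 251.1 mol = 1ξ₁ + 1ξ₂.
Selectivity: 2ξ₁ / (1ξ₂) = 6.73 → ξ₁ = 3.365 ξ₂.
Substitute: (1·3.365 + 1) ξ₂ = 251.1 → ξ₂ = 57.52 mol, ξ₁ = 193.6 mol.
Outlet amounts (n = n₀ + Σ ν·ξ):
  U: 629.3 − 1(193.6) − 1(57.52) = 378.2
  R: 2048 − 2(193.6) − 2(57.52) = 1546
  V: 0 + 2(193.6) = 387.1
  M: 0 + 1(57.52) = 57.52

ξ₁ = 194 mol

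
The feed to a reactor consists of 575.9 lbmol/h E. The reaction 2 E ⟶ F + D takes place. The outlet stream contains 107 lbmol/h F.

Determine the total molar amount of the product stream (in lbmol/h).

For F: n = n₀ + 1ξ → 107 = 0 + 1ξ, giving ξ = 107 lbmol/h.
Outlet amounts (n = n₀ + ν ξ):
  E: 575.9 − 2(107) = 361.9
  F: 0 + 1(107) = 107
  D: 0 + 1(107) = 107
Total out = 361.9 + 107 + 107 = 575.9 lbmol/h.

576 lbmol/h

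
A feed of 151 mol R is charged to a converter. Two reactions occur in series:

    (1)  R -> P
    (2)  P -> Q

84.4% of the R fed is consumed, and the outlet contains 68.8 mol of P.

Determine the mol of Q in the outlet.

Conversion of R: R consumed = 1ξ₁ = 0.844 × 151 → ξ₁ = 127.4 mol.
P balance: n_P = 0 + 1ξ₁ − 1ξ₂ = 68.8 → ξ₂ = (1·127.4 − 68.8)/1 = 58.64 mol.
Outlet amounts (n = n₀ + Σ ν·ξ):
  R: 151 − 1(127.4) = 23.56
  P: 0 + 1(127.4) − 1(58.64) = 68.8
  Q: 0 + 1(58.64) = 58.64

58.6 mol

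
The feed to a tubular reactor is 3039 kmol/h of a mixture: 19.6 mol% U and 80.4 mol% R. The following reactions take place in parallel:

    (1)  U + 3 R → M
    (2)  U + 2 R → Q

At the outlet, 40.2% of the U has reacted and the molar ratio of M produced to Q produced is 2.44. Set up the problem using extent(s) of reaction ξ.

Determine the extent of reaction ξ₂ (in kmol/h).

Conversion of U: U consumed = 0.402 × 595.6 = 239.4 kmol/h = 1ξ₁ + 1ξ₂.
Selectivity: 1ξ₁ / (1ξ₂) = 2.44 → ξ₁ = 2.44 ξ₂.
Substitute: (1·2.44 + 1) ξ₂ = 239.4 → ξ₂ = 69.61 kmol/h, ξ₁ = 169.8 kmol/h.
Outlet amounts (n = n₀ + Σ ν·ξ):
  U: 595.6 − 1(169.8) − 1(69.61) = 356.2
  R: 2443 − 3(169.8) − 2(69.61) = 1795
  M: 0 + 1(169.8) = 169.8
  Q: 0 + 1(69.61) = 69.61

ξ₂ = 69.6 kmol/h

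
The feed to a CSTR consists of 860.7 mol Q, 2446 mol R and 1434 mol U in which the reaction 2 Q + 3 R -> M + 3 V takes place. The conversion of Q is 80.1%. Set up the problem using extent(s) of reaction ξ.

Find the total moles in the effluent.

4400 mol

Q reacted = 0.801 × 860.7 = 689.4 mol; ν_Q = −2, so ξ = 689.4/2 = 344.7 mol.
Outlet amounts (n = n₀ + ν ξ):
  Q: 860.7 − 2(344.7) = 171.3
  R: 2446 − 3(344.7) = 1412
  M: 0 + 1(344.7) = 344.7
  V: 0 + 3(344.7) = 1034
  U: 1434 (inert)
Total out = 171.3 + 1412 + 344.7 + 1034 + 1434 = 4396 mol.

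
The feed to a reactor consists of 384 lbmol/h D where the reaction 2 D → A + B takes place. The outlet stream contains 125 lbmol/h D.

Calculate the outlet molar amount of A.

For D: n = n₀ − 2ξ → 125 = 384 − 2ξ, giving ξ = 129.5 lbmol/h.
Outlet amounts (n = n₀ + ν ξ):
  D: 384 − 2(129.5) = 125
  A: 0 + 1(129.5) = 129.5
  B: 0 + 1(129.5) = 129.5

130 lbmol/h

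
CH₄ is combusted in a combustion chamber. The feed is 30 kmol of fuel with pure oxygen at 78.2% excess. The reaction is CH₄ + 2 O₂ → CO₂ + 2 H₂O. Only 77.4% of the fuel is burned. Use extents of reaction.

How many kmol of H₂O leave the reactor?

46.4 kmol

Stoichiometric O₂ = 2 × 30 = 60 kmol; O₂ fed = 60 × 1.782 = 106.9 kmol.
Fuel reacted = 0.774 × 30 → ξ = 23.22 kmol.
Outlet (n = n₀ + ν ξ):
  CH₄: 30 − 1(23.22) = 6.78
  O₂: 106.9 − 2(23.22) = 60.48
  CO₂: 0 + 1(23.22) = 23.22
  H₂O: 0 + 2(23.22) = 46.44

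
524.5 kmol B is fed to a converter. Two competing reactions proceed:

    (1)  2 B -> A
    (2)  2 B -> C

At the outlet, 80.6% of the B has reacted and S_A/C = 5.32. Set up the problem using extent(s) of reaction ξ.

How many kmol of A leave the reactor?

Conversion of B: B consumed = 0.806 × 524.5 = 422.7 kmol = 2ξ₁ + 2ξ₂.
Selectivity: 1ξ₁ / (1ξ₂) = 5.32 → ξ₁ = 5.32 ξ₂.
Substitute: (2·5.32 + 2) ξ₂ = 422.7 → ξ₂ = 33.45 kmol, ξ₁ = 177.9 kmol.
Outlet amounts (n = n₀ + Σ ν·ξ):
  B: 524.5 − 2(177.9) − 2(33.45) = 101.8
  A: 0 + 1(177.9) = 177.9
  C: 0 + 1(33.45) = 33.45

178 kmol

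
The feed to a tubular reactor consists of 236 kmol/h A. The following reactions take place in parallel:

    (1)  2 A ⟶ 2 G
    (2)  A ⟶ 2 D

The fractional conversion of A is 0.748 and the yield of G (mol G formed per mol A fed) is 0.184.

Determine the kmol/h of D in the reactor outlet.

Yield of G: 2ξ₁ / 236 = 0.184 → ξ₁ = 21.71 kmol/h.
Conversion of A: 2ξ₁ + 1ξ₂ = 0.748 × 236 = 176.5 → ξ₂ = 133.1 kmol/h.
Outlet amounts (n = n₀ + Σ ν·ξ):
  A: 236 − 2(21.71) − 1(133.1) = 59.47
  G: 0 + 2(21.71) = 43.42
  D: 0 + 2(133.1) = 266.2

266 kmol/h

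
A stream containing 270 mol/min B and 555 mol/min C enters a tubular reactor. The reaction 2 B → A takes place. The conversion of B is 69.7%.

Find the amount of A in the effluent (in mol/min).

94.1 mol/min

B reacted = 0.697 × 270 = 188.2 mol/min; ν_B = −2, so ξ = 188.2/2 = 94.09 mol/min.
Outlet amounts (n = n₀ + ν ξ):
  B: 270 − 2(94.09) = 81.81
  A: 0 + 1(94.09) = 94.09
  C: 555 (inert)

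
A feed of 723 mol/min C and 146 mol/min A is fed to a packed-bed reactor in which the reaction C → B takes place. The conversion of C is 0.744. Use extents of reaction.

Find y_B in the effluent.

0.619

C reacted = 0.744 × 723 = 537.9 mol/min; ν_C = −1, so ξ = 537.9/1 = 537.9 mol/min.
Outlet amounts (n = n₀ + ν ξ):
  C: 723 − 1(537.9) = 185.1
  B: 0 + 1(537.9) = 537.9
  A: 146 (inert)
Total out = 869 mol/min; y_B = 537.9 / 869 = 0.619.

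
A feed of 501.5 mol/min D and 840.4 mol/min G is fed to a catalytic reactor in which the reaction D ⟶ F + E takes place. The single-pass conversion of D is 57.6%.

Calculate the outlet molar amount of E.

D reacted = 0.576 × 501.5 = 288.9 mol/min; ν_D = −1, so ξ = 288.9/1 = 288.9 mol/min.
Outlet amounts (n = n₀ + ν ξ):
  D: 501.5 − 1(288.9) = 212.6
  F: 0 + 1(288.9) = 288.9
  E: 0 + 1(288.9) = 288.9
  G: 840.4 (inert)

289 mol/min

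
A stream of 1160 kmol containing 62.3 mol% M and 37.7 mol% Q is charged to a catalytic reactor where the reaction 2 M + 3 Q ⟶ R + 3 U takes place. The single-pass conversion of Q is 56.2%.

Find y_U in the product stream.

Q reacted = 0.562 × 437.3 = 245.8 kmol; ν_Q = −3, so ξ = 245.8/3 = 81.92 kmol.
Outlet amounts (n = n₀ + ν ξ):
  M: 722.7 − 2(81.92) = 558.8
  Q: 437.3 − 3(81.92) = 191.5
  R: 0 + 1(81.92) = 81.92
  U: 0 + 3(81.92) = 245.8
Total out = 1078 kmol; y_U = 245.8 / 1078 = 0.228.

0.228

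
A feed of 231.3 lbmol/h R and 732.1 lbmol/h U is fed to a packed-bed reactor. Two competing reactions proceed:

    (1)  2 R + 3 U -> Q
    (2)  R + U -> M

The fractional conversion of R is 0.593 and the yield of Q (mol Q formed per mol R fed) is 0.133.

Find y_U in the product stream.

0.738

Yield of Q: 1ξ₁ / 231.3 = 0.133 → ξ₁ = 30.76 lbmol/h.
Conversion of R: 2ξ₁ + 1ξ₂ = 0.593 × 231.3 = 137.2 → ξ₂ = 75.64 lbmol/h.
Outlet amounts (n = n₀ + Σ ν·ξ):
  R: 231.3 − 2(30.76) − 1(75.64) = 94.14
  U: 732.1 − 3(30.76) − 1(75.64) = 564.2
  Q: 0 + 1(30.76) = 30.76
  M: 0 + 1(75.64) = 75.64
Total out = 764.7 lbmol/h; y_U = 564.2 / 764.7 = 0.7378.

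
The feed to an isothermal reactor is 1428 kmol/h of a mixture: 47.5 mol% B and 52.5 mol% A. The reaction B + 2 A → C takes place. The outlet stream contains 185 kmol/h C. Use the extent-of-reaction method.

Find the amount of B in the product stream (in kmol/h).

493 kmol/h

For C: n = n₀ + 1ξ → 185 = 0 + 1ξ, giving ξ = 185 kmol/h.
Outlet amounts (n = n₀ + ν ξ):
  B: 678.3 − 1(185) = 493.3
  A: 749.7 − 2(185) = 379.7
  C: 0 + 1(185) = 185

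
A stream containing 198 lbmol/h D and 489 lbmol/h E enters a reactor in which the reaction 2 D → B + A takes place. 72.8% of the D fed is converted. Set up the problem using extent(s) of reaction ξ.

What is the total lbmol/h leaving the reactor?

687 lbmol/h

D reacted = 0.728 × 198 = 144.1 lbmol/h; ν_D = −2, so ξ = 144.1/2 = 72.07 lbmol/h.
Outlet amounts (n = n₀ + ν ξ):
  D: 198 − 2(72.07) = 53.86
  B: 0 + 1(72.07) = 72.07
  A: 0 + 1(72.07) = 72.07
  E: 489 (inert)
Total out = 53.86 + 72.07 + 72.07 + 489 = 687 lbmol/h.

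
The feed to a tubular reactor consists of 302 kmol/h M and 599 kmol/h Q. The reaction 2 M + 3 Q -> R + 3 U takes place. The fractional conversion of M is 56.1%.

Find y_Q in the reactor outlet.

M reacted = 0.561 × 302 = 169.4 kmol/h; ν_M = −2, so ξ = 169.4/2 = 84.71 kmol/h.
Outlet amounts (n = n₀ + ν ξ):
  M: 302 − 2(84.71) = 132.6
  Q: 599 − 3(84.71) = 344.9
  R: 0 + 1(84.71) = 84.71
  U: 0 + 3(84.71) = 254.1
Total out = 816.3 kmol/h; y_Q = 344.9 / 816.3 = 0.4225.

0.422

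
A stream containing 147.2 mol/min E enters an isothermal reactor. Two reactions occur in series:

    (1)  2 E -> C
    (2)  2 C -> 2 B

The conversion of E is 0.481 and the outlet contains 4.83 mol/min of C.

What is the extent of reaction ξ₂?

ξ₂ = 15.3 mol/min

Conversion of E: E consumed = 2ξ₁ = 0.481 × 147.2 → ξ₁ = 35.4 mol/min.
C balance: n_C = 0 + 1ξ₁ − 2ξ₂ = 4.83 → ξ₂ = (1·35.4 − 4.83)/2 = 15.29 mol/min.
Outlet amounts (n = n₀ + Σ ν·ξ):
  E: 147.2 − 2(35.4) = 76.4
  C: 0 + 1(35.4) − 2(15.29) = 4.83
  B: 0 + 2(15.29) = 30.57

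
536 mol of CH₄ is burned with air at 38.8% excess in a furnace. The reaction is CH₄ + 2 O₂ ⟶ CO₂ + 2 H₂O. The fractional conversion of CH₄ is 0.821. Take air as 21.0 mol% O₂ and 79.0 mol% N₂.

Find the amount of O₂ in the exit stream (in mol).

Stoichiometric O₂ = 2 × 536 = 1072 mol; O₂ fed = 1072 × 1.388 = 1488 mol.
N₂ fed = 1488 × 79/21 = 5597 mol.
Fuel reacted = 0.821 × 536 → ξ = 440.1 mol.
Outlet (n = n₀ + ν ξ):
  CH₄: 536 − 1(440.1) = 95.94
  O₂: 1488 − 2(440.1) = 607.8
  N₂: 5597 (inert)
  CO₂: 0 + 1(440.1) = 440.1
  H₂O: 0 + 2(440.1) = 880.1

608 mol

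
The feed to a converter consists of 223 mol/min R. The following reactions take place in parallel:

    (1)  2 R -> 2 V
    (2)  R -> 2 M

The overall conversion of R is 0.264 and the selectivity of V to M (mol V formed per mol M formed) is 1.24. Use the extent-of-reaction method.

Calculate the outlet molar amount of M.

33.8 mol/min

Conversion of R: R consumed = 0.264 × 223 = 58.87 mol/min = 2ξ₁ + 1ξ₂.
Selectivity: 2ξ₁ / (2ξ₂) = 1.24 → ξ₁ = 1.24 ξ₂.
Substitute: (2·1.24 + 1) ξ₂ = 58.87 → ξ₂ = 16.92 mol/min, ξ₁ = 20.98 mol/min.
Outlet amounts (n = n₀ + Σ ν·ξ):
  R: 223 − 2(20.98) − 1(16.92) = 164.1
  V: 0 + 2(20.98) = 41.95
  M: 0 + 2(16.92) = 33.83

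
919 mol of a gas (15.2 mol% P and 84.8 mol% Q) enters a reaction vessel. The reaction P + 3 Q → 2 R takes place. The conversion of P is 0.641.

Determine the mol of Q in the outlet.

P reacted = 0.641 × 139.7 = 89.54 mol; ν_P = −1, so ξ = 89.54/1 = 89.54 mol.
Outlet amounts (n = n₀ + ν ξ):
  P: 139.7 − 1(89.54) = 50.15
  Q: 779.3 − 3(89.54) = 510.7
  R: 0 + 2(89.54) = 179.1

511 mol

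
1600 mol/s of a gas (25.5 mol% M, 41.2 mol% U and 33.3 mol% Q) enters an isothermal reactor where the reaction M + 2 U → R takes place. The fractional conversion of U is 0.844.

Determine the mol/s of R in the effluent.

U reacted = 0.844 × 659.2 = 556.4 mol/s; ν_U = −2, so ξ = 556.4/2 = 278.2 mol/s.
Outlet amounts (n = n₀ + ν ξ):
  M: 408 − 1(278.2) = 129.8
  U: 659.2 − 2(278.2) = 102.8
  R: 0 + 1(278.2) = 278.2
  Q: 532.8 (inert)

278 mol/s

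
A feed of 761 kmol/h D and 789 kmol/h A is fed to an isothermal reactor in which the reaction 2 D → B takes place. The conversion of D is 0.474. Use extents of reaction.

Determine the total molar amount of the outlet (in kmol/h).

D reacted = 0.474 × 761 = 360.7 kmol/h; ν_D = −2, so ξ = 360.7/2 = 180.4 kmol/h.
Outlet amounts (n = n₀ + ν ξ):
  D: 761 − 2(180.4) = 400.3
  B: 0 + 1(180.4) = 180.4
  A: 789 (inert)
Total out = 400.3 + 180.4 + 789 = 1370 kmol/h.

1370 kmol/h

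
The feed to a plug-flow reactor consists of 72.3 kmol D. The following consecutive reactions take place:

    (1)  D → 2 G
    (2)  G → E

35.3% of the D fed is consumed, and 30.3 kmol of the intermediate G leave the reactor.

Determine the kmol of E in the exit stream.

Conversion of D: D consumed = 1ξ₁ = 0.353 × 72.3 → ξ₁ = 25.52 kmol.
G balance: n_G = 0 + 2ξ₁ − 1ξ₂ = 30.3 → ξ₂ = (2·25.52 − 30.3)/1 = 20.74 kmol.
Outlet amounts (n = n₀ + Σ ν·ξ):
  D: 72.3 − 1(25.52) = 46.78
  G: 0 + 2(25.52) − 1(20.74) = 30.3
  E: 0 + 1(20.74) = 20.74

20.7 kmol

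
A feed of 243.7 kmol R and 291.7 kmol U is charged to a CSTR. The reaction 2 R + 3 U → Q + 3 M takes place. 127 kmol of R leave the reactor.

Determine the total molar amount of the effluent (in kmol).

477 kmol

For R: n = n₀ − 2ξ → 127 = 243.7 − 2ξ, giving ξ = 58.35 kmol.
Outlet amounts (n = n₀ + ν ξ):
  R: 243.7 − 2(58.35) = 127
  U: 291.7 − 3(58.35) = 116.7
  Q: 0 + 1(58.35) = 58.35
  M: 0 + 3(58.35) = 175
Total out = 127 + 116.7 + 58.35 + 175 = 477 kmol.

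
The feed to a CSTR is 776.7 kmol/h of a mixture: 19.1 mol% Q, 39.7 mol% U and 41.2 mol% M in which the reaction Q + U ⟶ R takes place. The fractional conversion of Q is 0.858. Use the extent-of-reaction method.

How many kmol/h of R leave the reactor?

127 kmol/h

Q reacted = 0.858 × 148.3 = 127.3 kmol/h; ν_Q = −1, so ξ = 127.3/1 = 127.3 kmol/h.
Outlet amounts (n = n₀ + ν ξ):
  Q: 148.3 − 1(127.3) = 21.07
  U: 308.3 − 1(127.3) = 181.1
  R: 0 + 1(127.3) = 127.3
  M: 320 (inert)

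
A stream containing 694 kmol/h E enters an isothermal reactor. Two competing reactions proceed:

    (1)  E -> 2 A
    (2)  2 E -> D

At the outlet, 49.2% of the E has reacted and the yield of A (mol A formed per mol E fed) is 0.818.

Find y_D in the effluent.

Yield of A: 2ξ₁ / 694 = 0.818 → ξ₁ = 283.8 kmol/h.
Conversion of E: 1ξ₁ + 2ξ₂ = 0.492 × 694 = 341.4 → ξ₂ = 28.8 kmol/h.
Outlet amounts (n = n₀ + Σ ν·ξ):
  E: 694 − 1(283.8) − 2(28.8) = 352.6
  A: 0 + 2(283.8) = 567.7
  D: 0 + 1(28.8) = 28.8
Total out = 949 kmol/h; y_D = 28.8 / 949 = 0.03035.

0.0303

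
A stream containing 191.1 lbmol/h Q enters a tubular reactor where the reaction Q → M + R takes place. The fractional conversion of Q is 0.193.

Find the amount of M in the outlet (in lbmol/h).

36.9 lbmol/h

Q reacted = 0.193 × 191.1 = 36.88 lbmol/h; ν_Q = −1, so ξ = 36.88/1 = 36.88 lbmol/h.
Outlet amounts (n = n₀ + ν ξ):
  Q: 191.1 − 1(36.88) = 154.2
  M: 0 + 1(36.88) = 36.88
  R: 0 + 1(36.88) = 36.88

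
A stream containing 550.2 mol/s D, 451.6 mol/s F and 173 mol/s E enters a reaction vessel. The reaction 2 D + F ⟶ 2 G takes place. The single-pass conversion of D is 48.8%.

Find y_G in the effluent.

D reacted = 0.488 × 550.2 = 268.5 mol/s; ν_D = −2, so ξ = 268.5/2 = 134.2 mol/s.
Outlet amounts (n = n₀ + ν ξ):
  D: 550.2 − 2(134.2) = 281.7
  F: 451.6 − 1(134.2) = 317.4
  G: 0 + 2(134.2) = 268.5
  E: 173 (inert)
Total out = 1041 mol/s; y_G = 268.5 / 1041 = 0.258.

0.258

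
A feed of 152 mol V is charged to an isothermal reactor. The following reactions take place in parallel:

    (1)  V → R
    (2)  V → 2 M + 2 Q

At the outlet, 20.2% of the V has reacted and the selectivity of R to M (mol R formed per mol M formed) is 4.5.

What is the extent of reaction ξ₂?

ξ₂ = 3.07 mol

Conversion of V: V consumed = 0.202 × 152 = 30.7 mol = 1ξ₁ + 1ξ₂.
Selectivity: 1ξ₁ / (2ξ₂) = 4.5 → ξ₁ = 9 ξ₂.
Substitute: (1·9 + 1) ξ₂ = 30.7 → ξ₂ = 3.07 mol, ξ₁ = 27.63 mol.
Outlet amounts (n = n₀ + Σ ν·ξ):
  V: 152 − 1(27.63) − 1(3.07) = 121.3
  R: 0 + 1(27.63) = 27.63
  M: 0 + 2(3.07) = 6.141
  Q: 0 + 2(3.07) = 6.141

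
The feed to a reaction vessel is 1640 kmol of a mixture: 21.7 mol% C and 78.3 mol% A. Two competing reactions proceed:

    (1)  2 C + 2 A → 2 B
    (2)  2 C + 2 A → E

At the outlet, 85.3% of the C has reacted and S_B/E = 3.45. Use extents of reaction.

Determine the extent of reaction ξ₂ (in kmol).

Conversion of C: C consumed = 0.853 × 355.9 = 303.6 kmol = 2ξ₁ + 2ξ₂.
Selectivity: 2ξ₁ / (1ξ₂) = 3.45 → ξ₁ = 1.725 ξ₂.
Substitute: (2·1.725 + 2) ξ₂ = 303.6 → ξ₂ = 55.7 kmol, ξ₁ = 96.08 kmol.
Outlet amounts (n = n₀ + Σ ν·ξ):
  C: 355.9 − 2(96.08) − 2(55.7) = 52.31
  A: 1284 − 2(96.08) − 2(55.7) = 980.6
  B: 0 + 2(96.08) = 192.2
  E: 0 + 1(55.7) = 55.7

ξ₂ = 55.7 kmol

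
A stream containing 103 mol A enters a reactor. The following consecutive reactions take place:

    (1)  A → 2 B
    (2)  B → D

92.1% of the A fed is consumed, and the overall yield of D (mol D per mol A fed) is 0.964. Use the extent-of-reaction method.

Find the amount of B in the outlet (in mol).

Conversion of A: A consumed = 1ξ₁ = 0.921 × 103 → ξ₁ = 94.86 mol.
Yield of D: 1ξ₂ / 103 = 0.964 → ξ₂ = 99.29 mol.
Outlet amounts (n = n₀ + Σ ν·ξ):
  A: 103 − 1(94.86) = 8.137
  B: 0 + 2(94.86) − 1(99.29) = 90.43
  D: 0 + 1(99.29) = 99.29

90.4 mol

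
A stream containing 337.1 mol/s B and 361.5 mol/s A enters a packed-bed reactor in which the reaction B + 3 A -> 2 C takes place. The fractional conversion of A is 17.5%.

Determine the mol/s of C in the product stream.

42.2 mol/s

A reacted = 0.175 × 361.5 = 63.26 mol/s; ν_A = −3, so ξ = 63.26/3 = 21.09 mol/s.
Outlet amounts (n = n₀ + ν ξ):
  B: 337.1 − 1(21.09) = 316
  A: 361.5 − 3(21.09) = 298.2
  C: 0 + 2(21.09) = 42.17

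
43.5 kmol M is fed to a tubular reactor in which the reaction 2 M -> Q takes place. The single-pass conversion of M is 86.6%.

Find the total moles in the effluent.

24.7 kmol

M reacted = 0.866 × 43.5 = 37.67 kmol; ν_M = −2, so ξ = 37.67/2 = 18.84 kmol.
Outlet amounts (n = n₀ + ν ξ):
  M: 43.5 − 2(18.84) = 5.829
  Q: 0 + 1(18.84) = 18.84
Total out = 5.829 + 18.84 = 24.66 kmol.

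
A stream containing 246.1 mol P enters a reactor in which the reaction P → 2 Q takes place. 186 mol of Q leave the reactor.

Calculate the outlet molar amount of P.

For Q: n = n₀ + 2ξ → 186 = 0 + 2ξ, giving ξ = 93 mol.
Outlet amounts (n = n₀ + ν ξ):
  P: 246.1 − 1(93) = 153.1
  Q: 0 + 2(93) = 186

153 mol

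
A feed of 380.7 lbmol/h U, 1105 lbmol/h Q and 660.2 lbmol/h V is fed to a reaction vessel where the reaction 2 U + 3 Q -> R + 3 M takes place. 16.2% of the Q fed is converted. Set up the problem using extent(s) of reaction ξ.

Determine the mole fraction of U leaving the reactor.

0.125

Q reacted = 0.162 × 1105 = 179 lbmol/h; ν_Q = −3, so ξ = 179/3 = 59.67 lbmol/h.
Outlet amounts (n = n₀ + ν ξ):
  U: 380.7 − 2(59.67) = 261.4
  Q: 1105 − 3(59.67) = 926
  R: 0 + 1(59.67) = 59.67
  M: 0 + 3(59.67) = 179
  V: 660.2 (inert)
Total out = 2086 lbmol/h; y_U = 261.4 / 2086 = 0.1253.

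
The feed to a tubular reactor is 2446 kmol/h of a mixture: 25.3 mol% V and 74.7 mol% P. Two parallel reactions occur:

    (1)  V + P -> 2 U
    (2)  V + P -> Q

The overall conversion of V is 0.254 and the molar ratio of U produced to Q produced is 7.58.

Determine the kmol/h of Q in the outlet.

Conversion of V: V consumed = 0.254 × 618.8 = 157.2 kmol/h = 1ξ₁ + 1ξ₂.
Selectivity: 2ξ₁ / (1ξ₂) = 7.58 → ξ₁ = 3.79 ξ₂.
Substitute: (1·3.79 + 1) ξ₂ = 157.2 → ξ₂ = 32.82 kmol/h, ξ₁ = 124.4 kmol/h.
Outlet amounts (n = n₀ + Σ ν·ξ):
  V: 618.8 − 1(124.4) − 1(32.82) = 461.7
  P: 1827 − 1(124.4) − 1(32.82) = 1670
  U: 0 + 2(124.4) = 248.7
  Q: 0 + 1(32.82) = 32.82

32.8 kmol/h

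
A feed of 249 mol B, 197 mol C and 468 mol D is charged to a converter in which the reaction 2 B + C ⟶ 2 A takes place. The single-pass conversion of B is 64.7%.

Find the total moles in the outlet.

B reacted = 0.647 × 249 = 161.1 mol; ν_B = −2, so ξ = 161.1/2 = 80.55 mol.
Outlet amounts (n = n₀ + ν ξ):
  B: 249 − 2(80.55) = 87.9
  C: 197 − 1(80.55) = 116.4
  A: 0 + 2(80.55) = 161.1
  D: 468 (inert)
Total out = 87.9 + 116.4 + 161.1 + 468 = 833.4 mol.

833 mol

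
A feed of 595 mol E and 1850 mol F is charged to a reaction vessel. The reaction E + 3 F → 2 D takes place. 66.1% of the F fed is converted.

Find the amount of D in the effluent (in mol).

F reacted = 0.661 × 1850 = 1223 mol; ν_F = −3, so ξ = 1223/3 = 407.6 mol.
Outlet amounts (n = n₀ + ν ξ):
  E: 595 − 1(407.6) = 187.4
  F: 1850 − 3(407.6) = 627.1
  D: 0 + 2(407.6) = 815.2

815 mol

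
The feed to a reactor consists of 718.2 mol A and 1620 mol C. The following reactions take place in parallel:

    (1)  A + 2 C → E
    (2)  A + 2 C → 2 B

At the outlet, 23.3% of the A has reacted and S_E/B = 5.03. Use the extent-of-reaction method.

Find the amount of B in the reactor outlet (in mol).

30.3 mol

Conversion of A: A consumed = 0.233 × 718.2 = 167.3 mol = 1ξ₁ + 1ξ₂.
Selectivity: 1ξ₁ / (2ξ₂) = 5.03 → ξ₁ = 10.06 ξ₂.
Substitute: (1·10.06 + 1) ξ₂ = 167.3 → ξ₂ = 15.13 mol, ξ₁ = 152.2 mol.
Outlet amounts (n = n₀ + Σ ν·ξ):
  A: 718.2 − 1(152.2) − 1(15.13) = 550.9
  C: 1620 − 2(152.2) − 2(15.13) = 1285
  E: 0 + 1(152.2) = 152.2
  B: 0 + 2(15.13) = 30.26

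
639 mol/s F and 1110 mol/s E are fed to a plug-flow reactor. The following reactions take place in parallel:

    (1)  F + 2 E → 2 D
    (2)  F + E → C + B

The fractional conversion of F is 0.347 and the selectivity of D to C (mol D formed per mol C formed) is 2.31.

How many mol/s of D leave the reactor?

238 mol/s

Conversion of F: F consumed = 0.347 × 639 = 221.7 mol/s = 1ξ₁ + 1ξ₂.
Selectivity: 2ξ₁ / (1ξ₂) = 2.31 → ξ₁ = 1.155 ξ₂.
Substitute: (1·1.155 + 1) ξ₂ = 221.7 → ξ₂ = 102.9 mol/s, ξ₁ = 118.8 mol/s.
Outlet amounts (n = n₀ + Σ ν·ξ):
  F: 639 − 1(118.8) − 1(102.9) = 417.3
  E: 1110 − 2(118.8) − 1(102.9) = 769.4
  D: 0 + 2(118.8) = 237.7
  C: 0 + 1(102.9) = 102.9
  B: 0 + 1(102.9) = 102.9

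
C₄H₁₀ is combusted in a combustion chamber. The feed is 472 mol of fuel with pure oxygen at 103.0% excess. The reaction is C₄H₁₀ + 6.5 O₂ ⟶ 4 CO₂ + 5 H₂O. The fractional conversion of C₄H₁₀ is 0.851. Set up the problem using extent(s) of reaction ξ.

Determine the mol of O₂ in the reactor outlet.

Stoichiometric O₂ = 6.5 × 472 = 3068 mol; O₂ fed = 3068 × 2.030 = 6228 mol.
Fuel reacted = 0.851 × 472 → ξ = 401.7 mol.
Outlet (n = n₀ + ν ξ):
  C₄H₁₀: 472 − 1(401.7) = 70.33
  O₂: 6228 − 6.5(401.7) = 3617
  CO₂: 0 + 4(401.7) = 1607
  H₂O: 0 + 5(401.7) = 2008

3620 mol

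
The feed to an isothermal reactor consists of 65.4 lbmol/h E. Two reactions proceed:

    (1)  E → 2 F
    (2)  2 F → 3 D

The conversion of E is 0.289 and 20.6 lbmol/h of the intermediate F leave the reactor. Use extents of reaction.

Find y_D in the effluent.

0.278

Conversion of E: E consumed = 1ξ₁ = 0.289 × 65.4 → ξ₁ = 18.9 lbmol/h.
F balance: n_F = 0 + 2ξ₁ − 2ξ₂ = 20.6 → ξ₂ = (2·18.9 − 20.6)/2 = 8.601 lbmol/h.
Outlet amounts (n = n₀ + Σ ν·ξ):
  E: 65.4 − 1(18.9) = 46.5
  F: 0 + 2(18.9) − 2(8.601) = 20.6
  D: 0 + 3(8.601) = 25.8
Total out = 92.9 lbmol/h; y_D = 25.8 / 92.9 = 0.2777.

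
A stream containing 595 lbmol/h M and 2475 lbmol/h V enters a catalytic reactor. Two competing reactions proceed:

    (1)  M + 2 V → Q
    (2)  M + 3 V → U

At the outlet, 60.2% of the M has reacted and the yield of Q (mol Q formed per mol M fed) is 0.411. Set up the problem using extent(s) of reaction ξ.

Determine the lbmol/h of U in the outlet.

Yield of Q: 1ξ₁ / 595 = 0.411 → ξ₁ = 244.5 lbmol/h.
Conversion of M: 1ξ₁ + 1ξ₂ = 0.602 × 595 = 358.2 → ξ₂ = 113.6 lbmol/h.
Outlet amounts (n = n₀ + Σ ν·ξ):
  M: 595 − 1(244.5) − 1(113.6) = 236.8
  V: 2475 − 2(244.5) − 3(113.6) = 1645
  Q: 0 + 1(244.5) = 244.5
  U: 0 + 1(113.6) = 113.6

114 lbmol/h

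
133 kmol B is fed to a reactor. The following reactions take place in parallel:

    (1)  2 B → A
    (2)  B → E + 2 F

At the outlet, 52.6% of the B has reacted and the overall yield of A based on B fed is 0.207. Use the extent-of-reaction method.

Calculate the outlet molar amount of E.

14.9 kmol

Yield of A: 1ξ₁ / 133 = 0.207 → ξ₁ = 27.53 kmol.
Conversion of B: 2ξ₁ + 1ξ₂ = 0.526 × 133 = 69.96 → ξ₂ = 14.9 kmol.
Outlet amounts (n = n₀ + Σ ν·ξ):
  B: 133 − 2(27.53) − 1(14.9) = 63.04
  A: 0 + 1(27.53) = 27.53
  E: 0 + 1(14.9) = 14.9
  F: 0 + 2(14.9) = 29.79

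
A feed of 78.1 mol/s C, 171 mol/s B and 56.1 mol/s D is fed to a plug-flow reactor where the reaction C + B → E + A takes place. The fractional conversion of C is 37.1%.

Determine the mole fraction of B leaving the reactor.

0.465

C reacted = 0.371 × 78.1 = 28.98 mol/s; ν_C = −1, so ξ = 28.98/1 = 28.98 mol/s.
Outlet amounts (n = n₀ + ν ξ):
  C: 78.1 − 1(28.98) = 49.12
  B: 171 − 1(28.98) = 142
  E: 0 + 1(28.98) = 28.98
  A: 0 + 1(28.98) = 28.98
  D: 56.1 (inert)
Total out = 305.2 mol/s; y_B = 142 / 305.2 = 0.4654.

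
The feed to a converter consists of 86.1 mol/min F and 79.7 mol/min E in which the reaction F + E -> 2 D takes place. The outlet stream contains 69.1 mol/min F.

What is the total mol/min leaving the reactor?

166 mol/min

For F: n = n₀ − 1ξ → 69.1 = 86.1 − 1ξ, giving ξ = 17 mol/min.
Outlet amounts (n = n₀ + ν ξ):
  F: 86.1 − 1(17) = 69.1
  E: 79.7 − 1(17) = 62.7
  D: 0 + 2(17) = 34
Total out = 69.1 + 62.7 + 34 = 165.8 mol/min.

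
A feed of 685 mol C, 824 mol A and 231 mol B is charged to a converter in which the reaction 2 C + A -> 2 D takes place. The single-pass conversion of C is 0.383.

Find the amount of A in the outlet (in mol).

C reacted = 0.383 × 685 = 262.4 mol; ν_C = −2, so ξ = 262.4/2 = 131.2 mol.
Outlet amounts (n = n₀ + ν ξ):
  C: 685 − 2(131.2) = 422.6
  A: 824 − 1(131.2) = 692.8
  D: 0 + 2(131.2) = 262.4
  B: 231 (inert)

693 mol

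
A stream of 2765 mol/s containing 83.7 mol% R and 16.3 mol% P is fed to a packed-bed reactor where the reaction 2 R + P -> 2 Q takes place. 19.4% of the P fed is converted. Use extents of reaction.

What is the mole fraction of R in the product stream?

0.799

P reacted = 0.194 × 450.7 = 87.43 mol/s; ν_P = −1, so ξ = 87.43/1 = 87.43 mol/s.
Outlet amounts (n = n₀ + ν ξ):
  R: 2314 − 2(87.43) = 2139
  P: 450.7 − 1(87.43) = 363.3
  Q: 0 + 2(87.43) = 174.9
Total out = 2678 mol/s; y_R = 2139 / 2678 = 0.799.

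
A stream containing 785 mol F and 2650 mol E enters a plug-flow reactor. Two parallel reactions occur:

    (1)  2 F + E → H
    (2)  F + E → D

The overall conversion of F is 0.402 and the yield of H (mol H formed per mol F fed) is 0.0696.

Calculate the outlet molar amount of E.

2390 mol

Yield of H: 1ξ₁ / 785 = 0.0696 → ξ₁ = 54.64 mol.
Conversion of F: 2ξ₁ + 1ξ₂ = 0.402 × 785 = 315.6 → ξ₂ = 206.3 mol.
Outlet amounts (n = n₀ + Σ ν·ξ):
  F: 785 − 2(54.64) − 1(206.3) = 469.4
  E: 2650 − 1(54.64) − 1(206.3) = 2389
  H: 0 + 1(54.64) = 54.64
  D: 0 + 1(206.3) = 206.3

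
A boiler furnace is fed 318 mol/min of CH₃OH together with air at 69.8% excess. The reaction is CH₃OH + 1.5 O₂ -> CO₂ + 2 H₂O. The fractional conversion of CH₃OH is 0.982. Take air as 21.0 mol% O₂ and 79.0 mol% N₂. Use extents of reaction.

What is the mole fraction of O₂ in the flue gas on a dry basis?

0.0921

Stoichiometric O₂ = 1.5 × 318 = 477 mol/min; O₂ fed = 477 × 1.698 = 809.9 mol/min.
N₂ fed = 809.9 × 79/21 = 3047 mol/min.
Fuel reacted = 0.982 × 318 → ξ = 312.3 mol/min.
Outlet (n = n₀ + ν ξ):
  CH₃OH: 318 − 1(312.3) = 5.724
  O₂: 809.9 − 1.5(312.3) = 341.5
  N₂: 3047 (inert)
  CO₂: 0 + 1(312.3) = 312.3
  H₂O: 0 + 2(312.3) = 624.6
Dry total = 3706 mol/min; y_O₂ (dry) = 341.5 / 3706 = 0.09214.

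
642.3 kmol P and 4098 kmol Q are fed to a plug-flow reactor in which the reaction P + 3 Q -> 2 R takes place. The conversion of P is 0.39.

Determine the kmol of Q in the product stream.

3350 kmol

P reacted = 0.39 × 642.3 = 250.5 kmol; ν_P = −1, so ξ = 250.5/1 = 250.5 kmol.
Outlet amounts (n = n₀ + ν ξ):
  P: 642.3 − 1(250.5) = 391.8
  Q: 4098 − 3(250.5) = 3347
  R: 0 + 2(250.5) = 501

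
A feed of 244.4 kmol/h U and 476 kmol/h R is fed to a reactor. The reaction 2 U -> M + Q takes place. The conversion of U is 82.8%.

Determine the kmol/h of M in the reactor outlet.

U reacted = 0.828 × 244.4 = 202.4 kmol/h; ν_U = −2, so ξ = 202.4/2 = 101.2 kmol/h.
Outlet amounts (n = n₀ + ν ξ):
  U: 244.4 − 2(101.2) = 42.04
  M: 0 + 1(101.2) = 101.2
  Q: 0 + 1(101.2) = 101.2
  R: 476 (inert)

101 kmol/h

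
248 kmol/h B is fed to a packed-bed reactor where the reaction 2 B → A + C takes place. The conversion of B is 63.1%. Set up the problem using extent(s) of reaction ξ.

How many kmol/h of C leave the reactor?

B reacted = 0.631 × 248 = 156.5 kmol/h; ν_B = −2, so ξ = 156.5/2 = 78.24 kmol/h.
Outlet amounts (n = n₀ + ν ξ):
  B: 248 − 2(78.24) = 91.51
  A: 0 + 1(78.24) = 78.24
  C: 0 + 1(78.24) = 78.24

78.2 kmol/h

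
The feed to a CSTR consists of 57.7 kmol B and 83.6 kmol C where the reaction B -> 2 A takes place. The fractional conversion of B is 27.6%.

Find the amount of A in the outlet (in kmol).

31.9 kmol

B reacted = 0.276 × 57.7 = 15.93 kmol; ν_B = −1, so ξ = 15.93/1 = 15.93 kmol.
Outlet amounts (n = n₀ + ν ξ):
  B: 57.7 − 1(15.93) = 41.77
  A: 0 + 2(15.93) = 31.85
  C: 83.6 (inert)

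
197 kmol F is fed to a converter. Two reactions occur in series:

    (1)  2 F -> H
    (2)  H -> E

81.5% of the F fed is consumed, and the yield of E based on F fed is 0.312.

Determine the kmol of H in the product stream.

Conversion of F: F consumed = 2ξ₁ = 0.815 × 197 → ξ₁ = 80.28 kmol.
Yield of E: 1ξ₂ / 197 = 0.312 → ξ₂ = 61.46 kmol.
Outlet amounts (n = n₀ + Σ ν·ξ):
  F: 197 − 2(80.28) = 36.45
  H: 0 + 1(80.28) − 1(61.46) = 18.81
  E: 0 + 1(61.46) = 61.46

18.8 kmol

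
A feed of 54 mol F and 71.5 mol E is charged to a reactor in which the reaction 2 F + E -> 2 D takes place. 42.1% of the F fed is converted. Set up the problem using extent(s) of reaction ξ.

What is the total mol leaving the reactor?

F reacted = 0.421 × 54 = 22.73 mol; ν_F = −2, so ξ = 22.73/2 = 11.37 mol.
Outlet amounts (n = n₀ + ν ξ):
  F: 54 − 2(11.37) = 31.27
  E: 71.5 − 1(11.37) = 60.13
  D: 0 + 2(11.37) = 22.73
Total out = 31.27 + 60.13 + 22.73 = 114.1 mol.

114 mol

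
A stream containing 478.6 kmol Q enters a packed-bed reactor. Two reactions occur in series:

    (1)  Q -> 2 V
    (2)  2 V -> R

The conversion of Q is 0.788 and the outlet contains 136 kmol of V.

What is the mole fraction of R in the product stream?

Conversion of Q: Q consumed = 1ξ₁ = 0.788 × 478.6 → ξ₁ = 377.1 kmol.
V balance: n_V = 0 + 2ξ₁ − 2ξ₂ = 136 → ξ₂ = (2·377.1 − 136)/2 = 309.1 kmol.
Outlet amounts (n = n₀ + Σ ν·ξ):
  Q: 478.6 − 1(377.1) = 101.5
  V: 0 + 2(377.1) − 2(309.1) = 136
  R: 0 + 1(309.1) = 309.1
Total out = 546.6 kmol; y_R = 309.1 / 546.6 = 0.5656.

0.566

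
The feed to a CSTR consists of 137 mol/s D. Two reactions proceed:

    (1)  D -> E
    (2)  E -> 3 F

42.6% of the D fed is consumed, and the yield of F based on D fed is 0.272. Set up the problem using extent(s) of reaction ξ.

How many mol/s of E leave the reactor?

Conversion of D: D consumed = 1ξ₁ = 0.426 × 137 → ξ₁ = 58.36 mol/s.
Yield of F: 3ξ₂ / 137 = 0.272 → ξ₂ = 12.42 mol/s.
Outlet amounts (n = n₀ + Σ ν·ξ):
  D: 137 − 1(58.36) = 78.64
  E: 0 + 1(58.36) − 1(12.42) = 45.94
  F: 0 + 3(12.42) = 37.26

45.9 mol/s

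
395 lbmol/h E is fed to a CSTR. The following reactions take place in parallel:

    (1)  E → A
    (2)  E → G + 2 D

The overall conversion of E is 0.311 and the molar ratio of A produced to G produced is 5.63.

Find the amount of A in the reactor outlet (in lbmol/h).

Conversion of E: E consumed = 0.311 × 395 = 122.8 lbmol/h = 1ξ₁ + 1ξ₂.
Selectivity: 1ξ₁ / (1ξ₂) = 5.63 → ξ₁ = 5.63 ξ₂.
Substitute: (1·5.63 + 1) ξ₂ = 122.8 → ξ₂ = 18.53 lbmol/h, ξ₁ = 104.3 lbmol/h.
Outlet amounts (n = n₀ + Σ ν·ξ):
  E: 395 − 1(104.3) − 1(18.53) = 272.2
  A: 0 + 1(104.3) = 104.3
  G: 0 + 1(18.53) = 18.53
  D: 0 + 2(18.53) = 37.06

104 lbmol/h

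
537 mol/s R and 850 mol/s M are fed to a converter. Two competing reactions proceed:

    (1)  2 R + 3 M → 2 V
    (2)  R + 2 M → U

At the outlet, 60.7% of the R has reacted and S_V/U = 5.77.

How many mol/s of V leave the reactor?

278 mol/s

Conversion of R: R consumed = 0.607 × 537 = 326 mol/s = 2ξ₁ + 1ξ₂.
Selectivity: 2ξ₁ / (1ξ₂) = 5.77 → ξ₁ = 2.885 ξ₂.
Substitute: (2·2.885 + 1) ξ₂ = 326 → ξ₂ = 48.15 mol/s, ξ₁ = 138.9 mol/s.
Outlet amounts (n = n₀ + Σ ν·ξ):
  R: 537 − 2(138.9) − 1(48.15) = 211
  M: 850 − 3(138.9) − 2(48.15) = 337
  V: 0 + 2(138.9) = 277.8
  U: 0 + 1(48.15) = 48.15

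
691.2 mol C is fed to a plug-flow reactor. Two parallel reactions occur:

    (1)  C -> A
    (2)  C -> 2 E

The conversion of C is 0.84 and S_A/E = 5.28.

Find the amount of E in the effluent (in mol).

100 mol

Conversion of C: C consumed = 0.84 × 691.2 = 580.6 mol = 1ξ₁ + 1ξ₂.
Selectivity: 1ξ₁ / (2ξ₂) = 5.28 → ξ₁ = 10.56 ξ₂.
Substitute: (1·10.56 + 1) ξ₂ = 580.6 → ξ₂ = 50.23 mol, ξ₁ = 530.4 mol.
Outlet amounts (n = n₀ + Σ ν·ξ):
  C: 691.2 − 1(530.4) − 1(50.23) = 110.6
  A: 0 + 1(530.4) = 530.4
  E: 0 + 2(50.23) = 100.5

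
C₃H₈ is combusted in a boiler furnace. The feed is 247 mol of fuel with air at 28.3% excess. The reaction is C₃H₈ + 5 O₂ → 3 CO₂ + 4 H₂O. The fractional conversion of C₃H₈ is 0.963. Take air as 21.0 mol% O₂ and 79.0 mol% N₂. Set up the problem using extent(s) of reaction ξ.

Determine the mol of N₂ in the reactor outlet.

Stoichiometric O₂ = 5 × 247 = 1235 mol; O₂ fed = 1235 × 1.283 = 1585 mol.
N₂ fed = 1585 × 79/21 = 5961 mol.
Fuel reacted = 0.963 × 247 → ξ = 237.9 mol.
Outlet (n = n₀ + ν ξ):
  C₃H₈: 247 − 1(237.9) = 9.139
  O₂: 1585 − 5(237.9) = 395.2
  N₂: 5961 (inert)
  CO₂: 0 + 3(237.9) = 713.6
  H₂O: 0 + 4(237.9) = 951.4

5960 mol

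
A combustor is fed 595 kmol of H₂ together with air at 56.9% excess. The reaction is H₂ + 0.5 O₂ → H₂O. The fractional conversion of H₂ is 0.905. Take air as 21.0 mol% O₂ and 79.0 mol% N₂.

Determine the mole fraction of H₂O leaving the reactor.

Stoichiometric O₂ = 0.5 × 595 = 297.5 kmol; O₂ fed = 297.5 × 1.569 = 466.8 kmol.
N₂ fed = 466.8 × 79/21 = 1756 kmol.
Fuel reacted = 0.905 × 595 → ξ = 538.5 kmol.
Outlet (n = n₀ + ν ξ):
  H₂: 595 − 1(538.5) = 56.52
  O₂: 466.8 − 0.5(538.5) = 197.5
  N₂: 1756 (inert)
  H₂O: 0 + 1(538.5) = 538.5
Total out = 2549 kmol; y_H₂O = 538.5 / 2549 = 0.2113.

0.211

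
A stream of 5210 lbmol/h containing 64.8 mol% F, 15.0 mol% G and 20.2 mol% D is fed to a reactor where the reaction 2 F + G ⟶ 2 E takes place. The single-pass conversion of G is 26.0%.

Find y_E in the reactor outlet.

G reacted = 0.26 × 781.5 = 203.2 lbmol/h; ν_G = −1, so ξ = 203.2/1 = 203.2 lbmol/h.
Outlet amounts (n = n₀ + ν ξ):
  F: 3376 − 2(203.2) = 2970
  G: 781.5 − 1(203.2) = 578.3
  E: 0 + 2(203.2) = 406.4
  D: 1052 (inert)
Total out = 5007 lbmol/h; y_E = 406.4 / 5007 = 0.08117.

0.0812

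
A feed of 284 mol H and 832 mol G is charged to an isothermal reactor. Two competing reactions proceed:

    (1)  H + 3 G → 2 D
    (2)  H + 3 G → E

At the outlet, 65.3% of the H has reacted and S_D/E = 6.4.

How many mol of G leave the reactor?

Conversion of H: H consumed = 0.653 × 284 = 185.5 mol = 1ξ₁ + 1ξ₂.
Selectivity: 2ξ₁ / (1ξ₂) = 6.4 → ξ₁ = 3.2 ξ₂.
Substitute: (1·3.2 + 1) ξ₂ = 185.5 → ξ₂ = 44.16 mol, ξ₁ = 141.3 mol.
Outlet amounts (n = n₀ + Σ ν·ξ):
  H: 284 − 1(141.3) − 1(44.16) = 98.55
  G: 832 − 3(141.3) − 3(44.16) = 275.6
  D: 0 + 2(141.3) = 282.6
  E: 0 + 1(44.16) = 44.16

276 mol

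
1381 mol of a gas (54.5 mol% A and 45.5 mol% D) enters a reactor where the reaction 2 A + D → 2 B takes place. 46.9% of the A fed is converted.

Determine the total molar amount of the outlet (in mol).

A reacted = 0.469 × 752.6 = 353 mol; ν_A = −2, so ξ = 353/2 = 176.5 mol.
Outlet amounts (n = n₀ + ν ξ):
  A: 752.6 − 2(176.5) = 399.7
  D: 628.4 − 1(176.5) = 451.9
  B: 0 + 2(176.5) = 353
Total out = 399.7 + 451.9 + 353 = 1205 mol.

1200 mol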